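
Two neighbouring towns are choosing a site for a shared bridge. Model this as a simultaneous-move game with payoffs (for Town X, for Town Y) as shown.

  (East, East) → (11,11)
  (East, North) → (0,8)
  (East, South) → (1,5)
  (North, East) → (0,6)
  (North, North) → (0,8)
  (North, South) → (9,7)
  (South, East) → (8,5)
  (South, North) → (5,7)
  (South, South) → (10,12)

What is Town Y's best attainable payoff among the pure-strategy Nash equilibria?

Both East is a pure NE (Town X: 11 ≥ 8; Town Y: 11 ≥ 8). Town Y gets 11.
Both South is a pure NE (Town X: 10 ≥ 9; Town Y: 12 ≥ 7). Town Y gets 12.
Every other cell has a profitable deviation for at least one player. Highest of {11, 12} is 12.

12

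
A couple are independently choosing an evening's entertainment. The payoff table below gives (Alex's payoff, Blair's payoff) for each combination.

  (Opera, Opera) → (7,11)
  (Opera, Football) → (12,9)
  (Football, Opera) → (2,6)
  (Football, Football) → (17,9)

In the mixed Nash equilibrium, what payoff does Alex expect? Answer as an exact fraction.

Blair mixes with probability q on Opera, chosen so Alex is indifferent: 7q + 12(1−q) = 2q + 17(1−q) gives q = 1/2.
Alex's expected payoff (from either row, since indifferent) is 7·1/2 + 12·1/2 = 19/2.

19/2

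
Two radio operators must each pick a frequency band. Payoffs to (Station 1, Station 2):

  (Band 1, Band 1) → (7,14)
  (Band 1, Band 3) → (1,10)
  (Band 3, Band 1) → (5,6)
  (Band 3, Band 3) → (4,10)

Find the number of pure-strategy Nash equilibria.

2

Both Band 1: Station 1 gets 7 (best alternative 5); Station 2 gets 14 (best alternative 10). Neither deviates — NE.
Both Band 3: Station 1 gets 4 (best alternative 1); Station 2 gets 10 (best alternative 6). Neither deviates — NE.
(Band 1, Band 3) is not a NE: Station 1 would switch to Band 3 (4 > 1).
No other cell survives both best-response checks, so there are 2 pure NE.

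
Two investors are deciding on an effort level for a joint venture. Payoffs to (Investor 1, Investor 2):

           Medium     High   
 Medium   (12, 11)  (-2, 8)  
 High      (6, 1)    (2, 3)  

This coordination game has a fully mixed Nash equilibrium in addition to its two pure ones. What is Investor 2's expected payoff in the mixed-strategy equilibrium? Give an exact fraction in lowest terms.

Investor 1 mixes with probability p on Medium, chosen so Investor 2 is indifferent: 11p + 1(1−p) = 8p + 3(1−p) gives p = 2/5.
Investor 2's expected payoff is 11·2/5 + 1·3/5 = 5.

5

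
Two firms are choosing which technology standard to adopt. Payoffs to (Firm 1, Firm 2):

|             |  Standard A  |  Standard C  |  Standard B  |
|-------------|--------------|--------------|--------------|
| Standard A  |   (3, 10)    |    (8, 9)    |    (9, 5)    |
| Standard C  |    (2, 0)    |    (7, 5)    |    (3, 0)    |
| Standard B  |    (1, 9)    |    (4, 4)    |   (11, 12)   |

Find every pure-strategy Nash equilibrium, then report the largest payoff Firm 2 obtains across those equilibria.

12

Both Standard A is a pure NE (Firm 1: 3 ≥ 2; Firm 2: 10 ≥ 9). Firm 2 gets 10.
Both Standard B is a pure NE (Firm 1: 11 ≥ 9; Firm 2: 12 ≥ 9). Firm 2 gets 12.
Every other cell has a profitable deviation for at least one player. Highest of {10, 12} is 12.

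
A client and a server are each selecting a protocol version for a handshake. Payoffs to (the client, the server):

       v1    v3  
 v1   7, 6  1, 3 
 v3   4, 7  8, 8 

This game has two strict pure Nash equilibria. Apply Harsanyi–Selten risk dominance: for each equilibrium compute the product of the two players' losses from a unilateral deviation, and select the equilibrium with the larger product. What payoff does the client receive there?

7

At both v1: the client loses 7 − 4 = 3 by deviating; the server loses 6 − 3 = 3. Product = 3·3 = 9.
At both v3: the client loses 8 − 1 = 7 by deviating; the server loses 8 − 7 = 1. Product = 7·1 = 7.
9 > 7, so both v1 is risk-dominant. The client's payoff there is 7.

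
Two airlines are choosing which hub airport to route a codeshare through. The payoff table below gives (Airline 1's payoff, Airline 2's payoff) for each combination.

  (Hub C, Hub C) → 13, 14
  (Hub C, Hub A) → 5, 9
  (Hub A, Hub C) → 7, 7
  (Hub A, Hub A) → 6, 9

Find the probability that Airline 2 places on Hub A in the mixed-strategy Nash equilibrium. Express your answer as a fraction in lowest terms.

6/7

Airline 2's mix q on Hub C must make Airline 1 indifferent between Hub C and Hub A.
Airline 1's payoff from Hub C: 13q + 5(1−q). From Hub A: 7q + 6(1−q).
Set equal: 6q = 1(1−q) → q = 1/7.
Probability on Hub A is 1 − 1/7 = 6/7.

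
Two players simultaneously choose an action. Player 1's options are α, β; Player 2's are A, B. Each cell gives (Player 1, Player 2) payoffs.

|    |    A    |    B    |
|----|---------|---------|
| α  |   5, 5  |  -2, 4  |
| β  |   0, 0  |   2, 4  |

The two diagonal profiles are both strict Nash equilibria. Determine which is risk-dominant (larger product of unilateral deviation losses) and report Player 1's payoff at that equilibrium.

At (α, A): Player 1 loses 5 − 0 = 5 by deviating; Player 2 loses 5 − 4 = 1. Product = 5·1 = 5.
At (β, B): Player 1 loses 2 − (-2) = 4 by deviating; Player 2 loses 4 − 0 = 4. Product = 4·4 = 16.
16 > 5, so (β, B) is risk-dominant. Player 1's payoff there is 2.

2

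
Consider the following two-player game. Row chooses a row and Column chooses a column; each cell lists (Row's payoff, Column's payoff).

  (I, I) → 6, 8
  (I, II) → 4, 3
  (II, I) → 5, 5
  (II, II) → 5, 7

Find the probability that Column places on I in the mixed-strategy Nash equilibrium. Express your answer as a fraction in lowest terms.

Column's mix q on I must make Row indifferent between I and II.
Row's payoff from I: 6q + 4(1−q). From II: 5q + 5(1−q).
Set equal: 1q = 1(1−q) → q = 1/2.

1/2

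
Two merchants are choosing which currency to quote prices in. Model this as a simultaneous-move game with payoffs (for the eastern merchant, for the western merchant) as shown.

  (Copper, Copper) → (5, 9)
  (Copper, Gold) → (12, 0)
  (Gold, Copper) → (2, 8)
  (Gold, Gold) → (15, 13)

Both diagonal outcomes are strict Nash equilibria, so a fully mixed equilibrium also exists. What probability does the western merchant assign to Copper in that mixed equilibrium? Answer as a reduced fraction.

1/2

The western merchant's mix q on Copper must make the eastern merchant indifferent between Copper and Gold.
The eastern merchant's payoff from Copper: 5q + 12(1−q). From Gold: 2q + 15(1−q).
Set equal: 3q = 3(1−q) → q = 3/6 = 1/2.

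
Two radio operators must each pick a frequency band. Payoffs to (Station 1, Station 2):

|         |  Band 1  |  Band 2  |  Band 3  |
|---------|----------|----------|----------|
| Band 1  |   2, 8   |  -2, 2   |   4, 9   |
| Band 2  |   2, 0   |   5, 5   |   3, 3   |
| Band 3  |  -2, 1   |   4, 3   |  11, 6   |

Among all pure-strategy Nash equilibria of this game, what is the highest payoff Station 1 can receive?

11

Both Band 2 is a pure NE (Station 1: 5 ≥ 4; Station 2: 5 ≥ 3). Station 1 gets 5.
Both Band 3 is a pure NE (Station 1: 11 ≥ 4; Station 2: 6 ≥ 3). Station 1 gets 11.
Every other cell has a profitable deviation for at least one player. Highest of {5, 11} is 11.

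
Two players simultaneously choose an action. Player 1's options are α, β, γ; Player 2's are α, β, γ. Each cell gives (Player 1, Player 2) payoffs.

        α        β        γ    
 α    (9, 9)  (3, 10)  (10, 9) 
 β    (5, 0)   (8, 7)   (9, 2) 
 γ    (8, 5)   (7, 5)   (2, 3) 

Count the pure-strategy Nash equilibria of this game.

1

Both β: Player 1 gets 8 (best alternative 7); Player 2 gets 7 (best alternative 2). Neither deviates — NE.
Both α is not a NE: Player 2 would switch to β (10 > 9).
No other cell survives both best-response checks, so there is 1 pure NE.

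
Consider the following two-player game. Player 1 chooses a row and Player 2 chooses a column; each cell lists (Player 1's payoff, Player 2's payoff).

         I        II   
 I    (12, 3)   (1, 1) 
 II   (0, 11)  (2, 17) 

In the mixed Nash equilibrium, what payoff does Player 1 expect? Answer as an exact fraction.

24/13

Player 2 mixes with probability q on I, chosen so Player 1 is indifferent: 12q + 1(1−q) = 0q + 2(1−q) gives q = 1/13.
Player 1's expected payoff (from either row, since indifferent) is 12·1/13 + 1·12/13 = 24/13.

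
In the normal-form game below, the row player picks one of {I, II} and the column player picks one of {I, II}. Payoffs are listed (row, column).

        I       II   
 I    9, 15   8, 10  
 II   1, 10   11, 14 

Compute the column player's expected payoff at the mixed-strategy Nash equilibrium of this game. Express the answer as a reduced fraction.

110/9

The row player mixes with probability p on I, chosen so the column player is indifferent: 15p + 10(1−p) = 10p + 14(1−p) gives p = 4/9.
The column player's expected payoff is 15·4/9 + 10·5/9 = 110/9.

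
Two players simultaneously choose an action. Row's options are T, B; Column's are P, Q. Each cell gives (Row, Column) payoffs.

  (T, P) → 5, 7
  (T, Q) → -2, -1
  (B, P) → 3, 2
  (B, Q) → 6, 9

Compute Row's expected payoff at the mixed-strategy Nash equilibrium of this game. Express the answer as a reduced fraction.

Column mixes with probability q on P, chosen so Row is indifferent: 5q + (-2)(1−q) = 3q + 6(1−q) gives q = 4/5.
Row's expected payoff (from either row, since indifferent) is 5·4/5 + (-2)·1/5 = 18/5.

18/5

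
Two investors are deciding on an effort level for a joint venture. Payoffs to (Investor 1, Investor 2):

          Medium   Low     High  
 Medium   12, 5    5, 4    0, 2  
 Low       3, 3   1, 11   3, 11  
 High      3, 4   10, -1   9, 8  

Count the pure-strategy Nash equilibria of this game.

Both Medium: Investor 1 gets 12 (best alternative 3); Investor 2 gets 5 (best alternative 4). Neither deviates — NE.
Both High: Investor 1 gets 9 (best alternative 3); Investor 2 gets 8 (best alternative 4). Neither deviates — NE.
Both Low is not a NE: Investor 1 would switch to High (10 > 1).
No other cell survives both best-response checks, so there are 2 pure NE.

2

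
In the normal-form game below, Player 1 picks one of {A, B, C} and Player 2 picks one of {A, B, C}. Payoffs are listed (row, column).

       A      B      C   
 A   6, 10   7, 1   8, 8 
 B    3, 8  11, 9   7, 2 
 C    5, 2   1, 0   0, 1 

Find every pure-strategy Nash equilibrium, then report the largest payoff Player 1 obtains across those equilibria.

Both A is a pure NE (Player 1: 6 ≥ 5; Player 2: 10 ≥ 8). Player 1 gets 6.
Both B is a pure NE (Player 1: 11 ≥ 7; Player 2: 9 ≥ 8). Player 1 gets 11.
Every other cell has a profitable deviation for at least one player. Highest of {6, 11} is 11.

11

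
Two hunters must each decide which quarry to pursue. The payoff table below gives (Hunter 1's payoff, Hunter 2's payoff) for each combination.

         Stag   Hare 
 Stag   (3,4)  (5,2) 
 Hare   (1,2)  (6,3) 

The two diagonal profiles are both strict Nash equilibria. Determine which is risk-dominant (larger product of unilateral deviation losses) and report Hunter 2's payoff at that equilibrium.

4

At both Stag: Hunter 1 loses 3 − 1 = 2 by deviating; Hunter 2 loses 4 − 2 = 2. Product = 2·2 = 4.
At both Hare: Hunter 1 loses 6 − 5 = 1 by deviating; Hunter 2 loses 3 − 2 = 1. Product = 1·1 = 1.
4 > 1, so both Stag is risk-dominant. Hunter 2's payoff there is 4.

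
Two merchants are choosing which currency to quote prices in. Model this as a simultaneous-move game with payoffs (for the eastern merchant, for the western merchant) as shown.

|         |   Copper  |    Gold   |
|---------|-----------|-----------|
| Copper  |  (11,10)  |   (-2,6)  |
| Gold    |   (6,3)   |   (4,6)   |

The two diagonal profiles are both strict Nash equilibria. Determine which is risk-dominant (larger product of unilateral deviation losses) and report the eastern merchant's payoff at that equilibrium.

11

At both Copper: the eastern merchant loses 11 − 6 = 5 by deviating; the western merchant loses 10 − 6 = 4. Product = 5·4 = 20.
At both Gold: the eastern merchant loses 4 − (-2) = 6 by deviating; the western merchant loses 6 − 3 = 3. Product = 6·3 = 18.
20 > 18, so both Copper is risk-dominant. The eastern merchant's payoff there is 11.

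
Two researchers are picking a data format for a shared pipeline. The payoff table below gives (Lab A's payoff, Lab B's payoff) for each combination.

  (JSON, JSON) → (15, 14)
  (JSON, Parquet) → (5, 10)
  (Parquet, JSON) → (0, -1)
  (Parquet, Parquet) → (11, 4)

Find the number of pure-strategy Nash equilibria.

2

Both JSON: Lab A gets 15 (best alternative 0); Lab B gets 14 (best alternative 10). Neither deviates — NE.
Both Parquet: Lab A gets 11 (best alternative 5); Lab B gets 4 (best alternative -1). Neither deviates — NE.
(Parquet, JSON) is not a NE: Lab A would switch to JSON (15 > 0).
No other cell survives both best-response checks, so there are 2 pure NE.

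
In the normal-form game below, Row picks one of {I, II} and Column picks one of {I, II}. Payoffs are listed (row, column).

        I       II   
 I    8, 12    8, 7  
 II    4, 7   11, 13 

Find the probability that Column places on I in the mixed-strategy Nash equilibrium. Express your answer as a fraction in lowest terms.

3/7

Column's mix q on I must make Row indifferent between I and II.
Row's payoff from I: 8q + 8(1−q). From II: 4q + 11(1−q).
Set equal: 4q = 3(1−q) → q = 3/7.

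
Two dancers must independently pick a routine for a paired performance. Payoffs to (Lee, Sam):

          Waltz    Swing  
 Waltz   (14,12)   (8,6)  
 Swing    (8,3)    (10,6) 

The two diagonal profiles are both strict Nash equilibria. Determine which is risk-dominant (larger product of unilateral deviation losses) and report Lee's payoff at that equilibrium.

14

At both Waltz: Lee loses 14 − 8 = 6 by deviating; Sam loses 12 − 6 = 6. Product = 6·6 = 36.
At both Swing: Lee loses 10 − 8 = 2 by deviating; Sam loses 6 − 3 = 3. Product = 2·3 = 6.
36 > 6, so both Waltz is risk-dominant. Lee's payoff there is 14.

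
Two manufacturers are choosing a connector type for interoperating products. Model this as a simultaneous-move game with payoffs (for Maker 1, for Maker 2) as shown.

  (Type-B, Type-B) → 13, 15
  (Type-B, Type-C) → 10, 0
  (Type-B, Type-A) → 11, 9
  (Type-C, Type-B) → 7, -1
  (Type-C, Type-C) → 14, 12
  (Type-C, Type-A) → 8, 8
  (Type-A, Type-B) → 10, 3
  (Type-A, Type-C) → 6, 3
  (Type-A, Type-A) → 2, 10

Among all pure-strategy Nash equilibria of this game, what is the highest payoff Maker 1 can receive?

Both Type-B is a pure NE (Maker 1: 13 ≥ 10; Maker 2: 15 ≥ 9). Maker 1 gets 13.
Both Type-C is a pure NE (Maker 1: 14 ≥ 10; Maker 2: 12 ≥ 8). Maker 1 gets 14.
Every other cell has a profitable deviation for at least one player. Highest of {13, 14} is 14.

14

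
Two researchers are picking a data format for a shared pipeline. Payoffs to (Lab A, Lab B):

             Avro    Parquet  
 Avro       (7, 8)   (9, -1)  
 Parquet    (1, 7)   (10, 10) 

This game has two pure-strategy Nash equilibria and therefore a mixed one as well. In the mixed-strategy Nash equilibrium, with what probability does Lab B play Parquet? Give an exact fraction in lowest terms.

6/7

Lab B's mix q on Avro must make Lab A indifferent between Avro and Parquet.
Lab A's payoff from Avro: 7q + 9(1−q). From Parquet: 1q + 10(1−q).
Set equal: 6q = 1(1−q) → q = 1/7.
Probability on Parquet is 1 − 1/7 = 6/7.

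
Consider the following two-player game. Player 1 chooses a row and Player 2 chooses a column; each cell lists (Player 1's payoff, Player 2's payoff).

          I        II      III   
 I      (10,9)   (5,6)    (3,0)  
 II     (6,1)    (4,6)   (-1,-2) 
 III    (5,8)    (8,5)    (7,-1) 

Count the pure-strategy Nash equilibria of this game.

1

Both I: Player 1 gets 10 (best alternative 6); Player 2 gets 9 (best alternative 6). Neither deviates — NE.
Both III is not a NE: Player 2 would switch to I (8 > -1).
No other cell survives both best-response checks, so there is 1 pure NE.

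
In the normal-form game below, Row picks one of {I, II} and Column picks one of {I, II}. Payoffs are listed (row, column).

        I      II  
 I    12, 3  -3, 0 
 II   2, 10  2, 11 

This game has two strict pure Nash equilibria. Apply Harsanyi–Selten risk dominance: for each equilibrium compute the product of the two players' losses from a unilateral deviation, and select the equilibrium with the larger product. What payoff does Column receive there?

At both I: Row loses 12 − 2 = 10 by deviating; Column loses 3 − 0 = 3. Product = 10·3 = 30.
At both II: Row loses 2 − (-3) = 5 by deviating; Column loses 11 − 10 = 1. Product = 5·1 = 5.
30 > 5, so both I is risk-dominant. Column's payoff there is 3.

3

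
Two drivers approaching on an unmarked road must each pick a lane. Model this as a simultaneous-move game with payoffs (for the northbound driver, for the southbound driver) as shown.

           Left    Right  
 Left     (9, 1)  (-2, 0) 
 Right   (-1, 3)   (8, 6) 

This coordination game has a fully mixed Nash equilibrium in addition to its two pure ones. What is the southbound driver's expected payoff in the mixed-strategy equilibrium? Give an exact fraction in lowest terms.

The northbound driver mixes with probability p on Left, chosen so the southbound driver is indifferent: 1p + 3(1−p) = 0p + 6(1−p) gives p = 3/4.
The southbound driver's expected payoff is 1·3/4 + 3·1/4 = 3/2.

3/2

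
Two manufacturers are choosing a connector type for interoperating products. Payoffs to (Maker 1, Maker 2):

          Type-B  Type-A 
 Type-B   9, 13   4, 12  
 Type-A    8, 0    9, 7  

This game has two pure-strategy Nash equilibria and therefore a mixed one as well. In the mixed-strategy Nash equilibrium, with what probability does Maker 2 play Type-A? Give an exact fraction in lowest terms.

1/6

Maker 2's mix q on Type-B must make Maker 1 indifferent between Type-B and Type-A.
Maker 1's payoff from Type-B: 9q + 4(1−q). From Type-A: 8q + 9(1−q).
Set equal: 1q = 5(1−q) → q = 5/6.
Probability on Type-A is 1 − 5/6 = 1/6.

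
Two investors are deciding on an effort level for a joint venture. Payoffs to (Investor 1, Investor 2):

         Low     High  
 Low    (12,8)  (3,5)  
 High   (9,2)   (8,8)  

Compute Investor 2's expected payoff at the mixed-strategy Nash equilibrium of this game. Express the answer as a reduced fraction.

6

Investor 1 mixes with probability p on Low, chosen so Investor 2 is indifferent: 8p + 2(1−p) = 5p + 8(1−p) gives p = 2/3.
Investor 2's expected payoff is 8·2/3 + 2·1/3 = 6.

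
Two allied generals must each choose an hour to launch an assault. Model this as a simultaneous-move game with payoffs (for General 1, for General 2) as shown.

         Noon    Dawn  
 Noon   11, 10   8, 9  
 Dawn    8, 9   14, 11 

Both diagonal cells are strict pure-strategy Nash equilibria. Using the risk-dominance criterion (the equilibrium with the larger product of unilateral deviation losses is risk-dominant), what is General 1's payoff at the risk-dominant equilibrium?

14

At both Noon: General 1 loses 11 − 8 = 3 by deviating; General 2 loses 10 − 9 = 1. Product = 3·1 = 3.
At both Dawn: General 1 loses 14 − 8 = 6 by deviating; General 2 loses 11 − 9 = 2. Product = 6·2 = 12.
12 > 3, so both Dawn is risk-dominant. General 1's payoff there is 14.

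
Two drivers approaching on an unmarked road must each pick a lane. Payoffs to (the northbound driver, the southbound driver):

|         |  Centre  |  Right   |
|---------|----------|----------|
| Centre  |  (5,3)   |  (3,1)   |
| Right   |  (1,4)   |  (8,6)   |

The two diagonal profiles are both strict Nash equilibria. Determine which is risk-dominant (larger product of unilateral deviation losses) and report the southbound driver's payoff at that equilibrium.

At both Centre: the northbound driver loses 5 − 1 = 4 by deviating; the southbound driver loses 3 − 1 = 2. Product = 4·2 = 8.
At both Right: the northbound driver loses 8 − 3 = 5 by deviating; the southbound driver loses 6 − 4 = 2. Product = 5·2 = 10.
10 > 8, so both Right is risk-dominant. The southbound driver's payoff there is 6.

6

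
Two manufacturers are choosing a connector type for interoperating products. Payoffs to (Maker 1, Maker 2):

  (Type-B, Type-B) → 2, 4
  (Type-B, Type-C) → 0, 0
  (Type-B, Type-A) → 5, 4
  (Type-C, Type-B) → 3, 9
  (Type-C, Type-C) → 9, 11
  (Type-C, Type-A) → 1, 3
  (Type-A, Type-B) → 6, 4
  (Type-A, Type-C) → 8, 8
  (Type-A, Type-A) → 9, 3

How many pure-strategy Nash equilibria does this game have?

1

Both Type-C: Maker 1 gets 9 (best alternative 8); Maker 2 gets 11 (best alternative 9). Neither deviates — NE.
Both Type-B is not a NE: Maker 1 would switch to Type-A (6 > 2).
No other cell survives both best-response checks, so there is 1 pure NE.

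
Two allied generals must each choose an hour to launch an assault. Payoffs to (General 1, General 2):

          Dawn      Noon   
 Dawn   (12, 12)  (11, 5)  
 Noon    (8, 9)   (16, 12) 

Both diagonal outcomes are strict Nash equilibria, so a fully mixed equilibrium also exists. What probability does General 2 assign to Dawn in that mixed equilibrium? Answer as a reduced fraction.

General 2's mix q on Dawn must make General 1 indifferent between Dawn and Noon.
General 1's payoff from Dawn: 12q + 11(1−q). From Noon: 8q + 16(1−q).
Set equal: 4q = 5(1−q) → q = 5/9.

5/9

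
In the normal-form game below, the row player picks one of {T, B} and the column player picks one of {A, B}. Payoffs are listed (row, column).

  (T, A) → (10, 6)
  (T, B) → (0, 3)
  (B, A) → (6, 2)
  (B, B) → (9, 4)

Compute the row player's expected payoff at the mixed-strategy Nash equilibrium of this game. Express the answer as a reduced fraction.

The column player mixes with probability q on A, chosen so the row player is indifferent: 10q + 0(1−q) = 6q + 9(1−q) gives q = 9/13.
The row player's expected payoff (from either row, since indifferent) is 10·9/13 + 0·4/13 = 90/13.

90/13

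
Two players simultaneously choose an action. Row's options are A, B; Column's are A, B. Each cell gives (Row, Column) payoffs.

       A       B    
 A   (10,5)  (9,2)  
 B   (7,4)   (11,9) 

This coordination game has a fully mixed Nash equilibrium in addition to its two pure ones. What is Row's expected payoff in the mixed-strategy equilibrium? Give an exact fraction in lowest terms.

47/5

Column mixes with probability q on A, chosen so Row is indifferent: 10q + 9(1−q) = 7q + 11(1−q) gives q = 2/5.
Row's expected payoff (from either row, since indifferent) is 10·2/5 + 9·3/5 = 47/5.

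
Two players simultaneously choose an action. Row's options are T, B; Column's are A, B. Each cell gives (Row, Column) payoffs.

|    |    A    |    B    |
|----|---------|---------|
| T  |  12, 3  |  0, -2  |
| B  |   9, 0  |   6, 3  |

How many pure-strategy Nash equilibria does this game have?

(T, A): Row gets 12 (best alternative 9); Column gets 3 (best alternative -2). Neither deviates — NE.
(B, B): Row gets 6 (best alternative 0); Column gets 3 (best alternative 0). Neither deviates — NE.
(B, A) is not a NE: Row would switch to T (12 > 9).
No other cell survives both best-response checks, so there are 2 pure NE.

2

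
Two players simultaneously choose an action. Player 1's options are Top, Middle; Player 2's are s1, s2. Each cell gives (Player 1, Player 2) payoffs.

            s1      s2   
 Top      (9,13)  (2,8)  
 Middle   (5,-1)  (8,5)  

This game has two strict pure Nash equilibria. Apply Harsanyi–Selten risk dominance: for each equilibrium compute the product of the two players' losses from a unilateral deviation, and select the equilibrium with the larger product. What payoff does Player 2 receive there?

5

At (Top, s1): Player 1 loses 9 − 5 = 4 by deviating; Player 2 loses 13 − 8 = 5. Product = 4·5 = 20.
At (Middle, s2): Player 1 loses 8 − 2 = 6 by deviating; Player 2 loses 5 − (-1) = 6. Product = 6·6 = 36.
36 > 20, so (Middle, s2) is risk-dominant. Player 2's payoff there is 5.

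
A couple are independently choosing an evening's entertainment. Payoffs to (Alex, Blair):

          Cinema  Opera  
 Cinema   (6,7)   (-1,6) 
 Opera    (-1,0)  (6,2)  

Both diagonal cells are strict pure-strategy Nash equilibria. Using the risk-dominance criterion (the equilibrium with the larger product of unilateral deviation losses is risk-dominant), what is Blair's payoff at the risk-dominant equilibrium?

At both Cinema: Alex loses 6 − (-1) = 7 by deviating; Blair loses 7 − 6 = 1. Product = 7·1 = 7.
At both Opera: Alex loses 6 − (-1) = 7 by deviating; Blair loses 2 − 0 = 2. Product = 7·2 = 14.
14 > 7, so both Opera is risk-dominant. Blair's payoff there is 2.

2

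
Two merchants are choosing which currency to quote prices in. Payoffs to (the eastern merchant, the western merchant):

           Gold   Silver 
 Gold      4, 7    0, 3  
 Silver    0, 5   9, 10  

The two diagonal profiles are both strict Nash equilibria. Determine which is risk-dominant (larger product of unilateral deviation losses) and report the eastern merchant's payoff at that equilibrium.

9

At both Gold: the eastern merchant loses 4 − 0 = 4 by deviating; the western merchant loses 7 − 3 = 4. Product = 4·4 = 16.
At both Silver: the eastern merchant loses 9 − 0 = 9 by deviating; the western merchant loses 10 − 5 = 5. Product = 9·5 = 45.
45 > 16, so both Silver is risk-dominant. The eastern merchant's payoff there is 9.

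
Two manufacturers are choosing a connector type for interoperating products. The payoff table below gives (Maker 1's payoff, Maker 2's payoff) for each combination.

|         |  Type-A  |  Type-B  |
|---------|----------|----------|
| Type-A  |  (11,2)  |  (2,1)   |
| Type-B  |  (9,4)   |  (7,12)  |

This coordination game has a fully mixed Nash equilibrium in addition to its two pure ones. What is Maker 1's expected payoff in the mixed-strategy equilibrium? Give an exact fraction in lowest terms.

Maker 2 mixes with probability q on Type-A, chosen so Maker 1 is indifferent: 11q + 2(1−q) = 9q + 7(1−q) gives q = 5/7.
Maker 1's expected payoff (from either row, since indifferent) is 11·5/7 + 2·2/7 = 59/7.

59/7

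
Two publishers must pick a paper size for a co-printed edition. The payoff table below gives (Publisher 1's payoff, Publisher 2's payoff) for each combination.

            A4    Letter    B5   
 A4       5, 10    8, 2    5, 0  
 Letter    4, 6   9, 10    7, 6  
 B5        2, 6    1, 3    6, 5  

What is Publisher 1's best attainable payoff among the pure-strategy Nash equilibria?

Both A4 is a pure NE (Publisher 1: 5 ≥ 4; Publisher 2: 10 ≥ 2). Publisher 1 gets 5.
Both Letter is a pure NE (Publisher 1: 9 ≥ 8; Publisher 2: 10 ≥ 6). Publisher 1 gets 9.
Every other cell has a profitable deviation for at least one player. Highest of {5, 9} is 9.

9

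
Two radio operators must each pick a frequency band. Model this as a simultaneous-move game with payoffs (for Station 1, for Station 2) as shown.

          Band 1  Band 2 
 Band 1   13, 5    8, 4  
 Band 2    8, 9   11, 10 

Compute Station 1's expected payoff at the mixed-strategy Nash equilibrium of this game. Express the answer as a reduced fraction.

Station 2 mixes with probability q on Band 1, chosen so Station 1 is indifferent: 13q + 8(1−q) = 8q + 11(1−q) gives q = 3/8.
Station 1's expected payoff (from either row, since indifferent) is 13·3/8 + 8·5/8 = 79/8.

79/8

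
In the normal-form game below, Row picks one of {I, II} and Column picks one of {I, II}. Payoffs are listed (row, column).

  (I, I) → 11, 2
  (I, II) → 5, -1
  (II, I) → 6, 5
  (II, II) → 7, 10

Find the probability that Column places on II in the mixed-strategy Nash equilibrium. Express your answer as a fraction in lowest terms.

Column's mix q on I must make Row indifferent between I and II.
Row's payoff from I: 11q + 5(1−q). From II: 6q + 7(1−q).
Set equal: 5q = 2(1−q) → q = 2/7.
Probability on II is 1 − 2/7 = 5/7.

5/7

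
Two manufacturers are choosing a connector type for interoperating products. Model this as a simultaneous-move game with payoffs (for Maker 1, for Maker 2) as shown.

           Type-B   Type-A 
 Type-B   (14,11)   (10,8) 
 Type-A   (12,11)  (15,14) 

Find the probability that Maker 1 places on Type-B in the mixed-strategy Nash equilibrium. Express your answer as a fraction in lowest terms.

Maker 1's mix p on Type-B must make Maker 2 indifferent between Type-B and Type-A.
Maker 2's payoff from Type-B: 11p + 11(1−p). From Type-A: 8p + 14(1−p).
Set equal: 3p = 3(1−p) → p = 3/6 = 1/2.

1/2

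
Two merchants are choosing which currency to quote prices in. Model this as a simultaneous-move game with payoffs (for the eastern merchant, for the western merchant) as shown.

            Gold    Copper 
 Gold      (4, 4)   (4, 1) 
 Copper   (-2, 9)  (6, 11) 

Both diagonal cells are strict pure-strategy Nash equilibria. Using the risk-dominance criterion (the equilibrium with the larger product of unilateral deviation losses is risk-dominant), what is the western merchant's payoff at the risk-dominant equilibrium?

4

At both Gold: the eastern merchant loses 4 − (-2) = 6 by deviating; the western merchant loses 4 − 1 = 3. Product = 6·3 = 18.
At both Copper: the eastern merchant loses 6 − 4 = 2 by deviating; the western merchant loses 11 − 9 = 2. Product = 2·2 = 4.
18 > 4, so both Gold is risk-dominant. The western merchant's payoff there is 4.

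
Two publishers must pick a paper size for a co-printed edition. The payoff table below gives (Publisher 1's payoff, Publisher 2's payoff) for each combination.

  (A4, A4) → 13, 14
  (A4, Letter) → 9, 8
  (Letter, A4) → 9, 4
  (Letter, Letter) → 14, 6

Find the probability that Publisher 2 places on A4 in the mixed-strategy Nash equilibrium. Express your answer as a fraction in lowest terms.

Publisher 2's mix q on A4 must make Publisher 1 indifferent between A4 and Letter.
Publisher 1's payoff from A4: 13q + 9(1−q). From Letter: 9q + 14(1−q).
Set equal: 4q = 5(1−q) → q = 5/9.

5/9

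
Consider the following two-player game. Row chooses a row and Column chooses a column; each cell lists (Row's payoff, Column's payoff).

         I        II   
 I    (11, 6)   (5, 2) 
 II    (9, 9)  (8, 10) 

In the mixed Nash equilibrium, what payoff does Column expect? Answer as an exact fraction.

Row mixes with probability p on I, chosen so Column is indifferent: 6p + 9(1−p) = 2p + 10(1−p) gives p = 1/5.
Column's expected payoff is 6·1/5 + 9·4/5 = 42/5.

42/5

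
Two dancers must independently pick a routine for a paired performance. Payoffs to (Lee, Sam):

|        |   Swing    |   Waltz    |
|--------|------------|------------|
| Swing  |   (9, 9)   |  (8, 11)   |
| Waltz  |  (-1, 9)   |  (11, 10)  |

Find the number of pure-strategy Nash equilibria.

1

Both Waltz: Lee gets 11 (best alternative 8); Sam gets 10 (best alternative 9). Neither deviates — NE.
Both Swing is not a NE: Sam would switch to Waltz (11 > 9).
No other cell survives both best-response checks, so there is 1 pure NE.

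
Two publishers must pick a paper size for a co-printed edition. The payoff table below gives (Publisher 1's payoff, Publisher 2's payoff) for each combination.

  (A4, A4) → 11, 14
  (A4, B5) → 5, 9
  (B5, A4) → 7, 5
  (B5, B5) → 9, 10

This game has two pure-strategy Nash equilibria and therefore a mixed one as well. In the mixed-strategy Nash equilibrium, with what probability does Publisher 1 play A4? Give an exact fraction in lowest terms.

1/2

Publisher 1's mix p on A4 must make Publisher 2 indifferent between A4 and B5.
Publisher 2's payoff from A4: 14p + 5(1−p). From B5: 9p + 10(1−p).
Set equal: 5p = 5(1−p) → p = 5/10 = 1/2.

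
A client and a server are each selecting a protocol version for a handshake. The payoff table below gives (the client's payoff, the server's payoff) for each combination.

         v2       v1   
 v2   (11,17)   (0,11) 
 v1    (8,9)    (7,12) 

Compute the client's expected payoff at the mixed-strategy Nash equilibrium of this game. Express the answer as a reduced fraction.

The server mixes with probability q on v2, chosen so the client is indifferent: 11q + 0(1−q) = 8q + 7(1−q) gives q = 7/10.
The client's expected payoff (from either row, since indifferent) is 11·7/10 + 0·3/10 = 77/10.

77/10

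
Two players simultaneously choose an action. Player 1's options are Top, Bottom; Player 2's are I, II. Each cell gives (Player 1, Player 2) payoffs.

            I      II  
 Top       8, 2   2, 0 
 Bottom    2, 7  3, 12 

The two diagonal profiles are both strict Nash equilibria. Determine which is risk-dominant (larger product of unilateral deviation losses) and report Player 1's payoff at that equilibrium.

At (Top, I): Player 1 loses 8 − 2 = 6 by deviating; Player 2 loses 2 − 0 = 2. Product = 6·2 = 12.
At (Bottom, II): Player 1 loses 3 − 2 = 1 by deviating; Player 2 loses 12 − 7 = 5. Product = 1·5 = 5.
12 > 5, so (Top, I) is risk-dominant. Player 1's payoff there is 8.

8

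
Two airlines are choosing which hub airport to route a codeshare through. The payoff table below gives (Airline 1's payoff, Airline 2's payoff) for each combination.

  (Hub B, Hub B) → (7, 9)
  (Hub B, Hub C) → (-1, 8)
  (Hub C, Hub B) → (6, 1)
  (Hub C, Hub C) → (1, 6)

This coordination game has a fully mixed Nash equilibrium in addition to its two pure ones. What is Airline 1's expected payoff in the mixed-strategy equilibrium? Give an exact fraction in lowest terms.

13/3

Airline 2 mixes with probability q on Hub B, chosen so Airline 1 is indifferent: 7q + (-1)(1−q) = 6q + 1(1−q) gives q = 2/3.
Airline 1's expected payoff (from either row, since indifferent) is 7·2/3 + (-1)·1/3 = 13/3.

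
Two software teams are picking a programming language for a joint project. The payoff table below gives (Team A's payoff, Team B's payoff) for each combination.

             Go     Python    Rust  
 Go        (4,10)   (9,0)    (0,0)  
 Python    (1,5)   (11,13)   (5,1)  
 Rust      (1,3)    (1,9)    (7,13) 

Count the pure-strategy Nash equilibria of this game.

Both Go: Team A gets 4 (best alternative 1); Team B gets 10 (best alternative 0). Neither deviates — NE.
Both Python: Team A gets 11 (best alternative 9); Team B gets 13 (best alternative 5). Neither deviates — NE.
Both Rust: Team A gets 7 (best alternative 5); Team B gets 13 (best alternative 9). Neither deviates — NE.
(Go, Rust) is not a NE: Team A would switch to Rust (7 > 0).
No other cell survives both best-response checks, so there are 3 pure NE.

3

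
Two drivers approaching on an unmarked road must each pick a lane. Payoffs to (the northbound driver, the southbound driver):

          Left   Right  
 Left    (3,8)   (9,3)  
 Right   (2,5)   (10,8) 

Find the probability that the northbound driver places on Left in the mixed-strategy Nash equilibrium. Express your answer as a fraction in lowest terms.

The northbound driver's mix p on Left must make the southbound driver indifferent between Left and Right.
The southbound driver's payoff from Left: 8p + 5(1−p). From Right: 3p + 8(1−p).
Set equal: 5p = 3(1−p) → p = 3/8.

3/8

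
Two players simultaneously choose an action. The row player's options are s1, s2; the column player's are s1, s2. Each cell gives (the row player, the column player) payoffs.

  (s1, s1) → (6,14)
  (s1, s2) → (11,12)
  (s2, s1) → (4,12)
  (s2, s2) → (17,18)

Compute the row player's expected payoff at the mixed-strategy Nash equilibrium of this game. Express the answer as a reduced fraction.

The column player mixes with probability q on s1, chosen so the row player is indifferent: 6q + 11(1−q) = 4q + 17(1−q) gives q = 3/4.
The row player's expected payoff (from either row, since indifferent) is 6·3/4 + 11·1/4 = 29/4.

29/4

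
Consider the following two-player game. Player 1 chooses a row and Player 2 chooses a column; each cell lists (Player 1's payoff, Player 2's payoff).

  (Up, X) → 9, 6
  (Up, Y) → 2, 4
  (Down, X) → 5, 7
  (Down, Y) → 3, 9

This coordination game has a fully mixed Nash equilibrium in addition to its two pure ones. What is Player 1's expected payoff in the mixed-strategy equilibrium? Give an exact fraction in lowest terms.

17/5

Player 2 mixes with probability q on X, chosen so Player 1 is indifferent: 9q + 2(1−q) = 5q + 3(1−q) gives q = 1/5.
Player 1's expected payoff (from either row, since indifferent) is 9·1/5 + 2·4/5 = 17/5.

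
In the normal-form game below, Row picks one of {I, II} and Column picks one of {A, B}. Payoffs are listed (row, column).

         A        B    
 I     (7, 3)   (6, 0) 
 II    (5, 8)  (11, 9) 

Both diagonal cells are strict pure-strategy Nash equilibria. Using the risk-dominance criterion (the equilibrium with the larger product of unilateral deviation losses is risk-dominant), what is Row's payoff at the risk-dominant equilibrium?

At (I, A): Row loses 7 − 5 = 2 by deviating; Column loses 3 − 0 = 3. Product = 2·3 = 6.
At (II, B): Row loses 11 − 6 = 5 by deviating; Column loses 9 − 8 = 1. Product = 5·1 = 5.
6 > 5, so (I, A) is risk-dominant. Row's payoff there is 7.

7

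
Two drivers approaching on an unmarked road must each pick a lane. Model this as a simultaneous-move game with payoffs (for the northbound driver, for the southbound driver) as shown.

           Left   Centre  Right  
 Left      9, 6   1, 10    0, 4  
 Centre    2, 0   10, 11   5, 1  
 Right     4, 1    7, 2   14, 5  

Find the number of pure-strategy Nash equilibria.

Both Centre: the northbound driver gets 10 (best alternative 7); the southbound driver gets 11 (best alternative 1). Neither deviates — NE.
Both Right: the northbound driver gets 14 (best alternative 5); the southbound driver gets 5 (best alternative 2). Neither deviates — NE.
Both Left is not a NE: the southbound driver would switch to Centre (10 > 6).
No other cell survives both best-response checks, so there are 2 pure NE.

2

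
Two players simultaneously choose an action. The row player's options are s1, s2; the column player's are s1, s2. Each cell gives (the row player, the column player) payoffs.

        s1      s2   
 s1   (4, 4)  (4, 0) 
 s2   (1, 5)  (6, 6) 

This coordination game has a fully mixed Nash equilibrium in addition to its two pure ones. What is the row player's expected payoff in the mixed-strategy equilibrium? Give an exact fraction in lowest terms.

4

The column player mixes with probability q on s1, chosen so the row player is indifferent: 4q + 4(1−q) = 1q + 6(1−q) gives q = 2/5.
The row player's expected payoff (from either row, since indifferent) is 4·2/5 + 4·3/5 = 4.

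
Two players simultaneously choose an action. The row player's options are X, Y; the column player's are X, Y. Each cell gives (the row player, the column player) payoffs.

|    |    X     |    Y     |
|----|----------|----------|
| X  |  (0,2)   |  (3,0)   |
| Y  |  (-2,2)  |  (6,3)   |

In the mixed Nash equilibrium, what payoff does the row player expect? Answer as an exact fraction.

The column player mixes with probability q on X, chosen so the row player is indifferent: 0q + 3(1−q) = (-2)q + 6(1−q) gives q = 3/5.
The row player's expected payoff (from either row, since indifferent) is 0·3/5 + 3·2/5 = 6/5.

6/5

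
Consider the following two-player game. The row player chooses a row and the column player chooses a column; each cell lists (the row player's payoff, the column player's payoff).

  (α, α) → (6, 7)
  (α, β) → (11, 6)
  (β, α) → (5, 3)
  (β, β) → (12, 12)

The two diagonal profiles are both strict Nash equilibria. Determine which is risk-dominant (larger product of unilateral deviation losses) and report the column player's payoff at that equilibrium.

At both α: the row player loses 6 − 5 = 1 by deviating; the column player loses 7 − 6 = 1. Product = 1·1 = 1.
At both β: the row player loses 12 − 11 = 1 by deviating; the column player loses 12 − 3 = 9. Product = 1·9 = 9.
9 > 1, so both β is risk-dominant. The column player's payoff there is 12.

12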